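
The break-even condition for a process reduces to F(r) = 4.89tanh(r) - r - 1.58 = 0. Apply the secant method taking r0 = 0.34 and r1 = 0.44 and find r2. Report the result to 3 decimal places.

0.439

F(0.34) = -0.31864, F(0.44) = 0.00272
r2 = 0.44000 − 0.00272·(0.44000 − 0.34000) / (0.00272 − (-0.31864)) = 0.44000 − (0.00027)/(0.32136) = 0.43915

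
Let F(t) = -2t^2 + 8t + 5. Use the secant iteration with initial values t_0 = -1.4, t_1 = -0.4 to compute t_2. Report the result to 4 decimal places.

-0.5276

F(-1.4) = -10.120000, F(-0.4) = 1.480000
t_2 = -0.400000 − 1.480000·(-0.400000 − (-1.400000)) / (1.480000 − (-10.120000)) = -0.400000 − (1.480000)/(11.600000) = -0.527586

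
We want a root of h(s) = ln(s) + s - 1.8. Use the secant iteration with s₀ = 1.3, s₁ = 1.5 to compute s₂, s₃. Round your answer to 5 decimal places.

1.43852, 1.43725

h(1.3) = -0.2376357, h(1.5) = 0.1054651
s₂ = 1.5000000 − 0.1054651·(1.5000000 − 1.3000000) / (0.1054651 − (-0.2376357)) = 1.5000000 − (0.0210930)/(0.3431008) = 1.4385224
h(1.4385224) = 0.0021388
s₃ = 1.4385224 − 0.0021388·(1.4385224 − 1.5000000) / (0.0021388 − 0.1054651) = 1.4385224 − (-0.0001315)/(-0.1033263) = 1.4372498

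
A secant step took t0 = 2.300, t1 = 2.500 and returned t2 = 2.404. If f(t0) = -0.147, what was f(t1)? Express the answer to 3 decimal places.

0.136

The secant line through (2.300, -0.147) and (2.500, f(t1)) crosses zero at t2 = 2.404.
So (2.300, -0.147), (2.500, f(t1)), (2.404, 0) are collinear:
f(t1) = -0.147 · (2.500 − 2.404) / (2.300 − 2.404) = -0.147 · (0.09600)/(-0.10400) = 0.13569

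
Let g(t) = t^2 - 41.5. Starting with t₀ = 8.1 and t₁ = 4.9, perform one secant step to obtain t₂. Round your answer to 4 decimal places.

6.2454

g(8.1) = 24.110000, g(4.9) = -17.490000
t₂ = 4.900000 − (-17.490000)·(4.900000 − 8.100000) / (-17.490000 − 24.110000) = 4.900000 − (55.968000)/(-41.600000) = 6.245385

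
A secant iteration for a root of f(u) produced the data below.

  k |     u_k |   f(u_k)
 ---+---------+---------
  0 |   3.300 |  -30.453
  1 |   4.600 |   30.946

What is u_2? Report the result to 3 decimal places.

u_2 = 4.600 − 30.946·(4.600 − 3.300) / (30.946 − (-30.453))
   = 4.600 − (40.22980)/(61.39900) = 3.94478

3.945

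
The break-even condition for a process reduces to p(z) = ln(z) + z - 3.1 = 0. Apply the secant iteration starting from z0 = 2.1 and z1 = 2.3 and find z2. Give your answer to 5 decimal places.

2.27738

p(2.1) = -0.2580627, p(2.3) = 0.0329091
z2 = 2.3000000 − 0.0329091·(2.3000000 − 2.1000000) / (0.0329091 − (-0.2580627)) = 2.3000000 − (0.0065818)/(0.2909718) = 2.2773799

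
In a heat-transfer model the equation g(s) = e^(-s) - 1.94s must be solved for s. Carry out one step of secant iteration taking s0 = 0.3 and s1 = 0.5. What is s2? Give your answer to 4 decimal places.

g(0.3) = 0.158818, g(0.5) = -0.363469
s2 = 0.500000 − (-0.363469)·(0.500000 − 0.300000) / (-0.363469 − 0.158818) = 0.500000 − (-0.072694)/(-0.522288) = 0.360816

0.3608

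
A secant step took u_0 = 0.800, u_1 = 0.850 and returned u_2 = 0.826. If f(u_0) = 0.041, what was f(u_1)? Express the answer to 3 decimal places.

-0.038

The secant line through (0.800, 0.041) and (0.850, f(u_1)) crosses zero at u_2 = 0.826.
So (0.800, 0.041), (0.850, f(u_1)), (0.826, 0) are collinear:
f(u_1) = 0.041 · (0.850 − 0.826) / (0.800 − 0.826) = 0.041 · (0.02400)/(-0.02600) = -0.03785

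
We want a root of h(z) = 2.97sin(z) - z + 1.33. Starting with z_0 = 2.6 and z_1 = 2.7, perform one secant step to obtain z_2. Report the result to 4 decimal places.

2.6722

h(2.6) = 0.261039, h(2.7) = -0.100682
z_2 = 2.700000 − (-0.100682)·(2.700000 − 2.600000) / (-0.100682 − 0.261039) = 2.700000 − (-0.010068)/(-0.361721) = 2.672166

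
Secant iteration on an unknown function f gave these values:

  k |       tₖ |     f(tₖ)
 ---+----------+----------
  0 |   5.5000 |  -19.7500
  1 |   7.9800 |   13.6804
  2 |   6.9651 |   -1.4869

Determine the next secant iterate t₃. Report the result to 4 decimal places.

t₃ = 6.9651 − (-1.4869)·(6.9651 − 7.9800) / (-1.4869 − 13.6804)
   = 6.9651 − (1.509055)/(-15.167300) = 7.064594

7.0646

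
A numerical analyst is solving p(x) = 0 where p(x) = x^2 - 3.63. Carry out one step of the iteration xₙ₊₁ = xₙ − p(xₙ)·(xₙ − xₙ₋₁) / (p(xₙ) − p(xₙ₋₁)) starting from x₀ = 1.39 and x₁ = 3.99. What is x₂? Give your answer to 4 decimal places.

1.7056

p(1.39) = -1.697900, p(3.99) = 12.290100
x₂ = 3.990000 − 12.290100·(3.990000 − 1.390000) / (12.290100 − (-1.697900)) = 3.990000 − (31.954260)/(13.988000) = 1.705595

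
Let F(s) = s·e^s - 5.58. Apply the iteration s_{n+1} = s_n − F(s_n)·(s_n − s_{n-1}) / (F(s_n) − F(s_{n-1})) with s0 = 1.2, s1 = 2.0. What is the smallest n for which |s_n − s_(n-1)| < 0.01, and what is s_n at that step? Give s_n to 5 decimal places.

F(1.2) = -1.5958597, F(2.0) = 9.1981122
s2 = 2.0000000 − 9.1981122·(0.8000000)/(10.7939719) = 1.3182778;  |Δ| = 0.6817222
F(1.3182778) = -0.6536218
s3 = 1.3182778 − (-0.6536218)·(-0.6817222)/(-9.8517340) = 1.3635073;  |Δ| = 0.0452294
F(1.3635073) = -0.2488469
s4 = 1.3635073 − (-0.2488469)·(0.0452294)/(0.4047750) = 1.3913134;  |Δ| = 0.0278061
F(1.3913134) = 0.0132558
s5 = 1.3913134 − 0.0132558·(0.0278061)/(0.2621026) = 1.3899071;  |Δ| = 0.0014063
|s5 − s4| = 0.0014063 < 0.01

n = 5, s_n = 1.38991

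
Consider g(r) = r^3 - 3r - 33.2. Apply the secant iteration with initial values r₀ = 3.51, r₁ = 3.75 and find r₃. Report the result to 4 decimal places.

g(3.51) = -0.486449, g(3.75) = 8.284375
r₂ = 3.750000 − 8.284375·(3.750000 − 3.510000) / (8.284375 − (-0.486449)) = 3.750000 − (1.988250)/(8.770824) = 3.523311
g(3.523311) = -0.032538
r₃ = 3.523311 − (-0.032538)·(3.523311 − 3.750000) / (-0.032538 − 8.284375) = 3.523311 − (0.007376)/(-8.316913) = 3.524198

3.5242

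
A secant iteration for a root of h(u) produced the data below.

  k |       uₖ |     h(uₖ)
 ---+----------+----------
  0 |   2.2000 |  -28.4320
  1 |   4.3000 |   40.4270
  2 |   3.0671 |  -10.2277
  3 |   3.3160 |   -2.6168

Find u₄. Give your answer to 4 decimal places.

3.4016

u₄ = 3.3160 − (-2.6168)·(3.3160 − 3.0671) / (-2.6168 − (-10.2277))
   = 3.3160 − (-0.651322)/(7.610900) = 3.401577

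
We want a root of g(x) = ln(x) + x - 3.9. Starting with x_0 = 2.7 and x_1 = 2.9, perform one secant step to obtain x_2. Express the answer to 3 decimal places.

g(2.7) = -0.20675, g(2.9) = 0.06471
x_2 = 2.90000 − 0.06471·(2.90000 − 2.70000) / (0.06471 − (-0.20675)) = 2.90000 − (0.01294)/(0.27146) = 2.85232

2.852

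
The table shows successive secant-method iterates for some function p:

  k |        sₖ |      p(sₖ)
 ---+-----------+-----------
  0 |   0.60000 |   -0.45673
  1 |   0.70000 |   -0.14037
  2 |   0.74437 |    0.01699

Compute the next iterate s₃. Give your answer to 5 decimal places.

s₃ = 0.74437 − 0.01699·(0.74437 − 0.70000) / (0.01699 − (-0.14037))
   = 0.74437 − (0.0007538)/(0.1573600) = 0.7395794

0.73958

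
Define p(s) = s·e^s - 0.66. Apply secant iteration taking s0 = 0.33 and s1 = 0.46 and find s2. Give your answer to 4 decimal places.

p(0.33) = -0.200981, p(0.46) = 0.068674
s2 = 0.460000 − 0.068674·(0.460000 − 0.330000) / (0.068674 − (-0.200981)) = 0.460000 − (0.008928)/(0.269655) = 0.426892

0.4269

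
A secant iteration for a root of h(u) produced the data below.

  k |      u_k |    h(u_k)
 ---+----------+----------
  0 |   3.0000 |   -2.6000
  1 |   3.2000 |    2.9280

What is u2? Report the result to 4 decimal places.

u2 = 3.2000 − 2.9280·(3.2000 − 3.0000) / (2.9280 − (-2.6000))
   = 3.2000 − (0.585600)/(5.528000) = 3.094067

3.0941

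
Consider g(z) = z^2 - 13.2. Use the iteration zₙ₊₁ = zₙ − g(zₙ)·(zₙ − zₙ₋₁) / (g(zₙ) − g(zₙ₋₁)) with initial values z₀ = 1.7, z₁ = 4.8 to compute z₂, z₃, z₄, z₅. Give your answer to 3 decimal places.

3.286, 3.583, 3.636, 3.633

g(1.7) = -10.31000, g(4.8) = 9.84000
z₂ = 4.80000 − 9.84000·(4.80000 − 1.70000) / (9.84000 − (-10.31000)) = 4.80000 − (30.50400)/(20.15000) = 3.28615
g(3.28615) = -2.40119
z₃ = 3.28615 − (-2.40119)·(3.28615 − 4.80000) / (-2.40119 − 9.84000) = 3.28615 − (3.63504)/(-12.24119) = 3.58311
g(3.58311) = -0.36136
z₄ = 3.58311 − (-0.36136)·(3.58311 − 3.28615) / (-0.36136 − (-2.40119)) = 3.58311 − (-0.10731)/(2.03983) = 3.63571
g(3.63571) = 0.01839
z₅ = 3.63571 − 0.01839·(3.63571 − 3.58311) / (0.01839 − (-0.36136)) = 3.63571 − (0.00097)/(0.37975) = 3.63316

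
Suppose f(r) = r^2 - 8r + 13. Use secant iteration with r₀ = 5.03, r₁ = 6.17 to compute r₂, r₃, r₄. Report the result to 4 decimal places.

f(5.03) = -1.939100, f(6.17) = 1.708900
r₂ = 6.170000 − 1.708900·(6.170000 − 5.030000) / (1.708900 − (-1.939100)) = 6.170000 − (1.948146)/(3.648000) = 5.635969
f(5.635969) = -0.323606
r₃ = 5.635969 − (-0.323606)·(5.635969 − 6.170000) / (-0.323606 − 1.708900) = 5.635969 − (0.172816)/(-2.032506) = 5.720995
f(5.720995) = -0.038177
r₄ = 5.720995 − (-0.038177)·(5.720995 − 5.635969) / (-0.038177 − (-0.323606)) = 5.720995 − (-0.003246)/(0.285429) = 5.732367

5.6360, 5.7210, 5.7324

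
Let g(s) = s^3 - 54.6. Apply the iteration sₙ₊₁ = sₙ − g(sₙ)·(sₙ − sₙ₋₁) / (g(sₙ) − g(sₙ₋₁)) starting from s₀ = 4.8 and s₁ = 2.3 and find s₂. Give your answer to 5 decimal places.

3.37780

g(4.8) = 55.9920000, g(2.3) = -42.4330000
s₂ = 2.3000000 − (-42.4330000)·(2.3000000 − 4.8000000) / (-42.4330000 − 55.9920000) = 2.3000000 − (106.0825000)/(-98.4250000) = 3.3778004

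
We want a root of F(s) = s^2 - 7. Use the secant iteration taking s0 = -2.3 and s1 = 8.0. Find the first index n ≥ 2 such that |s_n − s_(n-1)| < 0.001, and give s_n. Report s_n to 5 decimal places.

F(-2.3) = -1.7100000, F(8.0) = 57.0000000
s2 = 8.0000000 − 57.0000000·(10.3000000)/(58.7100000) = -2.0000000;  |Δ| = 10.0000000
F(-2.0000000) = -3.0000000
s3 = -2.0000000 − (-3.0000000)·(-10.0000000)/(-60.0000000) = -1.5000000;  |Δ| = 0.5000000
F(-1.5000000) = -4.7500000
s4 = -1.5000000 − (-4.7500000)·(0.5000000)/(-1.7500000) = -2.8571429;  |Δ| = 1.3571429
F(-2.8571429) = 1.1632653
s5 = -2.8571429 − 1.1632653·(-1.3571429)/(5.9132653) = -2.5901639;  |Δ| = 0.2669789
F(-2.5901639) = -0.2910508
s6 = -2.5901639 − (-0.2910508)·(0.2669789)/(-1.4543161) = -2.6435942;  |Δ| = 0.0534302
F(-2.6435942) = -0.0114100
s7 = -2.6435942 − (-0.0114100)·(-0.0534302)/(0.2796408) = -2.6457742;  |Δ| = 0.0021801
F(-2.6457742) = 0.0001212
s8 = -2.6457742 − 0.0001212·(-0.0021801)/(0.0115312) = -2.6457513;  |Δ| = 0.0000229
|s8 − s7| = 0.0000229 < 0.001

n = 8, s_n = -2.64575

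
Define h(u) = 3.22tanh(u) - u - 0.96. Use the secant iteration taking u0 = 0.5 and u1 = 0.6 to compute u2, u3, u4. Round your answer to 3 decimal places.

h(0.5) = 0.02802, h(0.6) = 0.16930
u2 = 0.60000 − 0.16930·(0.60000 − 0.50000) / (0.16930 − 0.02802) = 0.60000 − (0.01693)/(0.14128) = 0.48017
h(0.48017) = -0.00283
u3 = 0.48017 − (-0.00283)·(0.48017 − 0.60000) / (-0.00283 − 0.16930) = 0.48017 − (0.00034)/(-0.17213) = 0.48214
h(0.48214) = 0.00028
u4 = 0.48214 − 0.00028·(0.48214 − 0.48017) / (0.00028 − (-0.00283)) = 0.48214 − (0.00000)/(0.00310) = 0.48196

0.480, 0.482, 0.482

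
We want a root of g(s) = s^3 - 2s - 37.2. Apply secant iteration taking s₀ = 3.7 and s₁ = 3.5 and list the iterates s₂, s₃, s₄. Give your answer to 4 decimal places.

3.5359, 3.5377, 3.5377

g(3.7) = 6.053000, g(3.5) = -1.325000
s₂ = 3.500000 − (-1.325000)·(3.500000 − 3.700000) / (-1.325000 − 6.053000) = 3.500000 − (0.265000)/(-7.378000) = 3.535918
g(3.535918) = -0.063272
s₃ = 3.535918 − (-0.063272)·(3.535918 − 3.500000) / (-0.063272 − (-1.325000)) = 3.535918 − (-0.002273)/(1.261728) = 3.537719
g(3.537719) = 0.000718
s₄ = 3.537719 − 0.000718·(3.537719 − 3.535918) / (0.000718 − (-0.063272)) = 3.537719 − (0.000001)/(0.063990) = 3.537699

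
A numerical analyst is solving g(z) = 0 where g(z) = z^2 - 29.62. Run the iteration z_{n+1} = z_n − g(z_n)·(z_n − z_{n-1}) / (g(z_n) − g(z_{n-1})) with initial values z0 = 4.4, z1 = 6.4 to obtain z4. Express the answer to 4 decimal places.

5.4425

g(4.4) = -10.260000, g(6.4) = 11.340000
z2 = 6.400000 − 11.340000·(6.400000 − 4.400000) / (11.340000 − (-10.260000)) = 6.400000 − (22.680000)/(21.600000) = 5.350000
g(5.350000) = -0.997500
z3 = 5.350000 − (-0.997500)·(5.350000 − 6.400000) / (-0.997500 − 11.340000) = 5.350000 − (1.047375)/(-12.337500) = 5.434894
g(5.434894) = -0.081931
z4 = 5.434894 − (-0.081931)·(5.434894 − 5.350000) / (-0.081931 − (-0.997500)) = 5.434894 − (-0.006955)/(0.915569) = 5.442490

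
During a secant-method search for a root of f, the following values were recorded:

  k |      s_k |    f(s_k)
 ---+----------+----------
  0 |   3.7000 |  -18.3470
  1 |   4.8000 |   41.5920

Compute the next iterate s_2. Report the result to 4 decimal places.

s_2 = 4.8000 − 41.5920·(4.8000 − 3.7000) / (41.5920 − (-18.3470))
   = 4.8000 − (45.751200)/(59.939000) = 4.036704

4.0367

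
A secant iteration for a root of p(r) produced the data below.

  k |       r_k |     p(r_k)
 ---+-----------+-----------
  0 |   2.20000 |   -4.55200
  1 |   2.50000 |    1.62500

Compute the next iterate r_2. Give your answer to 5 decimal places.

2.42108

r_2 = 2.50000 − 1.62500·(2.50000 − 2.20000) / (1.62500 − (-4.55200))
   = 2.50000 − (0.4875000)/(6.1770000) = 2.4210782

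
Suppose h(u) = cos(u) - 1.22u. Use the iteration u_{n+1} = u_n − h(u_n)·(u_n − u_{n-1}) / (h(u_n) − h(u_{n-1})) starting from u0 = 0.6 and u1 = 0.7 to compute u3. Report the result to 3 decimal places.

h(0.6) = 0.09334, h(0.7) = -0.08916
u2 = 0.70000 − (-0.08916)·(0.70000 − 0.60000) / (-0.08916 − 0.09334) = 0.70000 − (-0.00892)/(-0.18249) = 0.65114
h(0.65114) = 0.00099
u3 = 0.65114 − 0.00099·(0.65114 − 0.70000) / (0.00099 − (-0.08916)) = 0.65114 − (-0.00005)/(0.09015) = 0.65168

0.652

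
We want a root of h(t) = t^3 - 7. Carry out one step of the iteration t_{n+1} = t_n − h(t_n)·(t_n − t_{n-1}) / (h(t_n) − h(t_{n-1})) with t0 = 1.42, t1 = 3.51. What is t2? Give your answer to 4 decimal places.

1.6341

h(1.42) = -4.136712, h(3.51) = 36.243551
t2 = 3.510000 − 36.243551·(3.510000 − 1.420000) / (36.243551 − (-4.136712)) = 3.510000 − (75.749022)/(40.380263) = 1.634108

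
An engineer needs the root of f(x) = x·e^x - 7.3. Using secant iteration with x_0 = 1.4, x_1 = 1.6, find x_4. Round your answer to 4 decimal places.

1.5498

f(1.4) = -1.622720, f(1.6) = 0.624852
x_2 = 1.600000 − 0.624852·(1.600000 − 1.400000) / (0.624852 − (-1.622720)) = 1.600000 − (0.124970)/(2.247572) = 1.544398
f(1.544398) = -0.064268
x_3 = 1.544398 − (-0.064268)·(1.544398 − 1.600000) / (-0.064268 − 0.624852) = 1.544398 − (0.003573)/(-0.689120) = 1.549583
f(1.549583) = -0.002228
x_4 = 1.549583 − (-0.002228)·(1.549583 − 1.544398) / (-0.002228 − (-0.064268)) = 1.549583 − (-0.000012)/(0.062040) = 1.549769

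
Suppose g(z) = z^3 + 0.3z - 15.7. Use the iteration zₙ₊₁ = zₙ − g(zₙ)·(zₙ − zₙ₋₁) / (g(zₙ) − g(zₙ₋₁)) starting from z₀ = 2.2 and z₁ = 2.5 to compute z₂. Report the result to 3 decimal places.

g(2.2) = -4.39200, g(2.5) = 0.67500
z₂ = 2.50000 − 0.67500·(2.50000 − 2.20000) / (0.67500 − (-4.39200)) = 2.50000 − (0.20250)/(5.06700) = 2.46004

2.460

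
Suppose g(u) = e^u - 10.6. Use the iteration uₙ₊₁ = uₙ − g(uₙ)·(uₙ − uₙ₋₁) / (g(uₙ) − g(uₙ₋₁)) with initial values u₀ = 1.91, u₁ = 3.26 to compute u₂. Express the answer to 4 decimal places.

2.1791

g(1.91) = -3.846911, g(3.26) = 15.449537
u₂ = 3.260000 − 15.449537·(3.260000 − 1.910000) / (15.449537 − (-3.846911)) = 3.260000 − (20.856875)/(19.296448) = 2.179134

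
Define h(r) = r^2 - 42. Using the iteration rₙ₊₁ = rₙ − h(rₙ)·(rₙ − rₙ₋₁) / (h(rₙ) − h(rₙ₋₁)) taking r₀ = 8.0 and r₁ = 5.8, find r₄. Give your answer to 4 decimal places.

6.4807

h(8.0) = 22.000000, h(5.8) = -8.360000
r₂ = 5.800000 − (-8.360000)·(5.800000 − 8.000000) / (-8.360000 − 22.000000) = 5.800000 − (18.392000)/(-30.360000) = 6.405797
h(6.405797) = -0.965763
r₃ = 6.405797 − (-0.965763)·(6.405797 − 5.800000) / (-0.965763 − (-8.360000)) = 6.405797 − (-0.585057)/(7.394237) = 6.484920
h(6.484920) = 0.054193
r₄ = 6.484920 − 0.054193·(6.484920 − 6.405797) / (0.054193 − (-0.965763)) = 6.484920 − (0.004288)/(1.019957) = 6.480716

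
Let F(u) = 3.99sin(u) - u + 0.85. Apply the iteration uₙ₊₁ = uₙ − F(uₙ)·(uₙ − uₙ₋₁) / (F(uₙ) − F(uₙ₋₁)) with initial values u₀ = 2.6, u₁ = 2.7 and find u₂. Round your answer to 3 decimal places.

F(2.6) = 0.30685, F(2.7) = -0.14475
u₂ = 2.70000 − (-0.14475)·(2.70000 − 2.60000) / (-0.14475 − 0.30685) = 2.70000 − (-0.01448)/(-0.45160) = 2.66795

2.668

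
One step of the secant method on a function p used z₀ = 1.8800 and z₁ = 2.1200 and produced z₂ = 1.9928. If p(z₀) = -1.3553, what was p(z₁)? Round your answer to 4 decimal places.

1.5283

The secant line through (1.8800, -1.3553) and (2.1200, p(z₁)) crosses zero at z₂ = 1.9928.
So (1.8800, -1.3553), (2.1200, p(z₁)), (1.9928, 0) are collinear:
p(z₁) = -1.3553 · (2.1200 − 1.9928) / (1.8800 − 1.9928) = -1.3553 · (0.127200)/(-0.112800) = 1.528317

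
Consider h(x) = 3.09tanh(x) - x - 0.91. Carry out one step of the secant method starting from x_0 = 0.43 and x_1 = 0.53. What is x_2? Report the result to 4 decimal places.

0.4894

h(0.43) = -0.087557, h(0.53) = 0.059828
x_2 = 0.530000 − 0.059828·(0.530000 − 0.430000) / (0.059828 − (-0.087557)) = 0.530000 − (0.005983)/(0.147385) = 0.489407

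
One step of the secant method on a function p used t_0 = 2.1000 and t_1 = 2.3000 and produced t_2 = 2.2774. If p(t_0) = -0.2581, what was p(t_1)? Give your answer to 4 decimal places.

0.0329

The secant line through (2.1000, -0.2581) and (2.3000, p(t_1)) crosses zero at t_2 = 2.2774.
So (2.1000, -0.2581), (2.3000, p(t_1)), (2.2774, 0) are collinear:
p(t_1) = -0.2581 · (2.3000 − 2.2774) / (2.1000 − 2.2774) = -0.2581 · (0.022600)/(-0.177400) = 0.032881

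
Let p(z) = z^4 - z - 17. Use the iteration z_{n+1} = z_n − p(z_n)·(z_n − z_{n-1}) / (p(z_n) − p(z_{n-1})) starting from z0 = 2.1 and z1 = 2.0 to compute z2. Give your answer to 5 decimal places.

2.08960

p(2.1) = 0.3481000, p(2.0) = -3.0000000
z2 = 2.0000000 − (-3.0000000)·(2.0000000 − 2.1000000) / (-3.0000000 − 0.3481000) = 2.0000000 − (0.3000000)/(-3.3481000) = 2.0896031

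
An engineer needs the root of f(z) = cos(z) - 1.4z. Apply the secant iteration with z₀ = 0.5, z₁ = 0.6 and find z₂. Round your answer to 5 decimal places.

0.59237

f(0.5) = 0.1775826, f(0.6) = -0.0146644
z₂ = 0.6000000 − (-0.0146644)·(0.6000000 − 0.5000000) / (-0.0146644 − 0.1775826) = 0.6000000 − (-0.0014664)/(-0.1922469) = 0.5923721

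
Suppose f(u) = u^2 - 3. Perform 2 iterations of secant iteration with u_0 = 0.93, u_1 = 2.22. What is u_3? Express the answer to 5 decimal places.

f(0.93) = -2.1351000, f(2.22) = 1.9284000
u_2 = 2.2200000 − 1.9284000·(2.2200000 − 0.9300000) / (1.9284000 − (-2.1351000)) = 2.2200000 − (2.4876360)/(4.0635000) = 1.6078095
f(1.6078095) = -0.4149485
u_3 = 1.6078095 − (-0.4149485)·(1.6078095 − 2.2200000) / (-0.4149485 − 1.9284000) = 1.6078095 − (0.2540275)/(-2.3433485) = 1.7162132

1.71621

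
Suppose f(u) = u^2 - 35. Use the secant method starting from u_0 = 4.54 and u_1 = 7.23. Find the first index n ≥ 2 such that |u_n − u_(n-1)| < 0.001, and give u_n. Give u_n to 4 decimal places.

n = 5, u_n = 5.9161

f(4.54) = -14.388400, f(7.23) = 17.272900
u_2 = 7.230000 − 17.272900·(2.690000)/(31.661300) = 5.762464;  |Δ| = 1.467536
f(5.762464) = -1.794010
u_3 = 5.762464 − (-1.794010)·(-1.467536)/(-19.066910) = 5.900545;  |Δ| = 0.138081
f(5.900545) = -0.183572
u_4 = 5.900545 − (-0.183572)·(0.138081)/(1.610438) = 5.916284;  |Δ| = 0.015740
f(5.916284) = 0.002421
u_5 = 5.916284 − 0.002421·(0.015740)/(0.185993) = 5.916080;  |Δ| = 0.000205
|u_5 − u_4| = 0.000205 < 0.001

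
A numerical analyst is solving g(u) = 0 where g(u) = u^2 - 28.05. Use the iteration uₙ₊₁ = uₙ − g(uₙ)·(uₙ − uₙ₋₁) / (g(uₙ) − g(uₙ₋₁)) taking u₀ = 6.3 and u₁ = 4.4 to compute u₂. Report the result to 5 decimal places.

5.21215

g(6.3) = 11.6400000, g(4.4) = -8.6900000
u₂ = 4.4000000 − (-8.6900000)·(4.4000000 − 6.3000000) / (-8.6900000 − 11.6400000) = 4.4000000 − (16.5110000)/(-20.3300000) = 5.2121495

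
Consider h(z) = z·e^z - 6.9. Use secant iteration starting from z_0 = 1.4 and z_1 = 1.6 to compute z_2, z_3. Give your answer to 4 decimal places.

1.5088, 1.5153

h(1.4) = -1.222720, h(1.6) = 1.024852
z_2 = 1.600000 − 1.024852·(1.600000 − 1.400000) / (1.024852 − (-1.222720)) = 1.600000 − (0.204970)/(2.247572) = 1.508804
h(1.508804) = -0.078218
z_3 = 1.508804 − (-0.078218)·(1.508804 − 1.600000) / (-0.078218 − 1.024852) = 1.508804 − (0.007133)/(-1.103070) = 1.515270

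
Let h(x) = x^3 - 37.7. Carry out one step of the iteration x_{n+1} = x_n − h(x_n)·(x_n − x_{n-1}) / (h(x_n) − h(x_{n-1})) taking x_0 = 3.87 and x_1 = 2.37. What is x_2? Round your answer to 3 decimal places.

h(3.87) = 20.26060, h(2.37) = -24.38795
x_2 = 2.37000 − (-24.38795)·(2.37000 − 3.87000) / (-24.38795 − 20.26060) = 2.37000 − (36.58192)/(-44.64855) = 3.18933

3.189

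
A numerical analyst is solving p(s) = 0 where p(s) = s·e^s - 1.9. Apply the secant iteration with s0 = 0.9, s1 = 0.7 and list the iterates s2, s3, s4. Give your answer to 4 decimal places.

0.8220, 0.8299, 0.8292

p(0.9) = 0.313643, p(0.7) = -0.490373
s2 = 0.700000 − (-0.490373)·(0.700000 − 0.900000) / (-0.490373 − 0.313643) = 0.700000 − (0.098075)/(-0.804016) = 0.821981
p(0.821981) = -0.029992
s3 = 0.821981 − (-0.029992)·(0.821981 − 0.700000) / (-0.029992 − (-0.490373)) = 0.821981 − (-0.003658)/(0.460381) = 0.829927
p(0.829927) = 0.003150
s4 = 0.829927 − 0.003150·(0.829927 − 0.821981) / (0.003150 − (-0.029992)) = 0.829927 − (0.000025)/(0.033142) = 0.829172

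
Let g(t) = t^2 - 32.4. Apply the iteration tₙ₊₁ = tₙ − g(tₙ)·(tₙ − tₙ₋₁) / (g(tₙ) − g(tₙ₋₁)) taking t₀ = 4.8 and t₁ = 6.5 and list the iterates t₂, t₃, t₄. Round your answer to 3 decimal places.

g(4.8) = -9.36000, g(6.5) = 9.85000
t₂ = 6.50000 − 9.85000·(6.50000 − 4.80000) / (9.85000 − (-9.36000)) = 6.50000 − (16.74500)/(19.21000) = 5.62832
g(5.62832) = -0.72203
t₃ = 5.62832 − (-0.72203)·(5.62832 − 6.50000) / (-0.72203 − 9.85000) = 5.62832 − (0.62938)/(-10.57203) = 5.68785
g(5.68785) = -0.04835
t₄ = 5.68785 − (-0.04835)·(5.68785 − 5.62832) / (-0.04835 − (-0.72203)) = 5.68785 − (-0.00288)/(0.67368) = 5.69212

5.628, 5.688, 5.692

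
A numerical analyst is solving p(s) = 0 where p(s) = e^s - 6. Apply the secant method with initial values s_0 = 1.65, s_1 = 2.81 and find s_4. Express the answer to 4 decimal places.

1.7926

p(1.65) = -0.793020, p(2.81) = 10.609918
s_2 = 2.810000 − 10.609918·(2.810000 − 1.650000) / (10.609918 − (-0.793020)) = 2.810000 − (12.307505)/(11.402938) = 1.730672
p(1.730672) = -0.355552
s_3 = 1.730672 − (-0.355552)·(1.730672 − 2.810000) / (-0.355552 − 10.609918) = 1.730672 − (0.383757)/(-10.965470) = 1.765669
p(1.765669) = -0.154517
s_4 = 1.765669 − (-0.154517)·(1.765669 − 1.730672) / (-0.154517 − (-0.355552)) = 1.765669 − (-0.005408)/(0.201035) = 1.792568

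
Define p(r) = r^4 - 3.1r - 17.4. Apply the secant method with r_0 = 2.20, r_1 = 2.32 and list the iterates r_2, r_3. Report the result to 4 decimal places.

p(2.20) = -0.794400, p(2.32) = 4.378230
r_2 = 2.320000 − 4.378230·(2.320000 − 2.200000) / (4.378230 − (-0.794400)) = 2.320000 − (0.525388)/(5.172630) = 2.218429
p(2.218429) = -0.056671
r_3 = 2.218429 − (-0.056671)·(2.218429 − 2.320000) / (-0.056671 − 4.378230) = 2.218429 − (0.005756)/(-4.434901) = 2.219727

2.2184, 2.2197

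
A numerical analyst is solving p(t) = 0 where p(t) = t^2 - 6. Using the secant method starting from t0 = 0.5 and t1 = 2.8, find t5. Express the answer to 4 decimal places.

p(0.5) = -5.750000, p(2.8) = 1.840000
t2 = 2.800000 − 1.840000·(2.800000 − 0.500000) / (1.840000 − (-5.750000)) = 2.800000 − (4.232000)/(7.590000) = 2.242424
p(2.242424) = -0.971534
t3 = 2.242424 − (-0.971534)·(2.242424 − 2.800000) / (-0.971534 − 1.840000) = 2.242424 − (0.541704)/(-2.811534) = 2.435096
p(2.435096) = -0.070307
t4 = 2.435096 − (-0.070307)·(2.435096 − 2.242424) / (-0.070307 − (-0.971534)) = 2.435096 − (-0.013546)/(0.901227) = 2.450127
p(2.450127) = 0.003122
t5 = 2.450127 − 0.003122·(2.450127 − 2.435096) / (0.003122 − (-0.070307)) = 2.450127 − (0.000047)/(0.073429) = 2.449488

2.4495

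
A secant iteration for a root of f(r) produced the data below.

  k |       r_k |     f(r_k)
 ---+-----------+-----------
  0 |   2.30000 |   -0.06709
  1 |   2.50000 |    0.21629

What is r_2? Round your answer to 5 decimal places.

r_2 = 2.50000 − 0.21629·(2.50000 − 2.30000) / (0.21629 − (-0.06709))
   = 2.50000 − (0.0432580)/(0.2833800) = 2.3473498

2.34735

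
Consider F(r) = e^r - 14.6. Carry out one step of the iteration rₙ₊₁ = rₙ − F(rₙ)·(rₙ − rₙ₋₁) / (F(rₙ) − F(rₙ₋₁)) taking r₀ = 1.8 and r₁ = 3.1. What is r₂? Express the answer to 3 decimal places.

F(1.8) = -8.55035, F(3.1) = 7.59795
r₂ = 3.10000 − 7.59795·(3.10000 − 1.80000) / (7.59795 − (-8.55035)) = 3.10000 − (9.87734)/(16.14830) = 2.48834

2.488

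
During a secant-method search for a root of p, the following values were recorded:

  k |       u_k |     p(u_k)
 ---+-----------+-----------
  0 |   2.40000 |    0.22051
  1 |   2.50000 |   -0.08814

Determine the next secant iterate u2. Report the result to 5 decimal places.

2.47144

u2 = 2.50000 − (-0.08814)·(2.50000 − 2.40000) / (-0.08814 − 0.22051)
   = 2.50000 − (-0.0088140)/(-0.3086500) = 2.4714434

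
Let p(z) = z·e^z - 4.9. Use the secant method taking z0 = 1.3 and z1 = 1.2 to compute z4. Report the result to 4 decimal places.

1.3152

p(1.3) = -0.129914, p(1.2) = -0.915860
z2 = 1.200000 − (-0.915860)·(1.200000 − 1.300000) / (-0.915860 − (-0.129914)) = 1.200000 − (0.091586)/(-0.785945) = 1.316530
p(1.316530) = 0.011252
z3 = 1.316530 − 0.011252·(1.316530 − 1.200000) / (0.011252 − (-0.915860)) = 1.316530 − (0.001311)/(0.927112) = 1.315115
p(1.315115) = -0.000957
z4 = 1.315115 − (-0.000957)·(1.315115 − 1.316530) / (-0.000957 − 0.011252) = 1.315115 − (0.000001)/(-0.012210) = 1.315226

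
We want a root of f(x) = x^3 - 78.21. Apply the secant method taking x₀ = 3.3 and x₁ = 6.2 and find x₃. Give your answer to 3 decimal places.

f(3.3) = -42.27300, f(6.2) = 160.11800
x₂ = 6.20000 − 160.11800·(6.20000 − 3.30000) / (160.11800 − (-42.27300)) = 6.20000 − (464.34220)/(202.39100) = 3.90572
f(3.90572) = -18.62974
x₃ = 3.90572 − (-18.62974)·(3.90572 − 6.20000) / (-18.62974 − 160.11800) = 3.90572 − (42.74190)/(-178.74774) = 4.14484

4.145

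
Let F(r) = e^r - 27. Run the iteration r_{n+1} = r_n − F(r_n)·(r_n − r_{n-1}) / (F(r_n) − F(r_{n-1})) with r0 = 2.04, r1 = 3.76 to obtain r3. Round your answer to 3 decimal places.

F(2.04) = -19.30939, F(3.76) = 15.94843
r2 = 3.76000 − 15.94843·(3.76000 − 2.04000) / (15.94843 − (-19.30939)) = 3.76000 − (27.43129)/(35.25782) = 2.98198
F(2.98198) = -7.27317
r3 = 2.98198 − (-7.27317)·(2.98198 − 3.76000) / (-7.27317 − 15.94843) = 2.98198 − (5.65867)/(-23.22159) = 3.22566

3.226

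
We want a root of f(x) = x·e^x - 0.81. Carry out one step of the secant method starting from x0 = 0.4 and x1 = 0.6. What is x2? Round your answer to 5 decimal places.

0.48590

f(0.4) = -0.2132701, f(0.6) = 0.2832713
x2 = 0.6000000 − 0.2832713·(0.6000000 − 0.4000000) / (0.2832713 − (-0.2132701)) = 0.6000000 − (0.0566543)/(0.4965414) = 0.4859023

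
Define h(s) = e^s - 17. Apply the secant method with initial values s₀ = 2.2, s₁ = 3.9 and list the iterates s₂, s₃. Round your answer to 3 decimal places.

h(2.2) = -7.97499, h(3.9) = 32.40245
s₂ = 3.90000 − 32.40245·(3.90000 − 2.20000) / (32.40245 − (-7.97499)) = 3.90000 − (55.08416)/(40.37744) = 2.53577
h(2.53577) = -4.37387
s₃ = 2.53577 − (-4.37387)·(2.53577 − 3.90000) / (-4.37387 − 32.40245) = 2.53577 − (5.96697)/(-36.77632) = 2.69802

2.536, 2.698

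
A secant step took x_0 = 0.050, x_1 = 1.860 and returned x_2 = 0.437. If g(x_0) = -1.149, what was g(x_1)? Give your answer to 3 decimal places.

The secant line through (0.050, -1.149) and (1.860, g(x_1)) crosses zero at x_2 = 0.437.
So (0.050, -1.149), (1.860, g(x_1)), (0.437, 0) are collinear:
g(x_1) = -1.149 · (1.860 − 0.437) / (0.050 − 0.437) = -1.149 · (1.42300)/(-0.38700) = 4.22488

4.225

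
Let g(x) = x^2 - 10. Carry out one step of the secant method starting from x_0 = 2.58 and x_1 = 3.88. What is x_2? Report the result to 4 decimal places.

3.0976

g(2.58) = -3.343600, g(3.88) = 5.054400
x_2 = 3.880000 − 5.054400·(3.880000 − 2.580000) / (5.054400 − (-3.343600)) = 3.880000 − (6.570720)/(8.398000) = 3.097585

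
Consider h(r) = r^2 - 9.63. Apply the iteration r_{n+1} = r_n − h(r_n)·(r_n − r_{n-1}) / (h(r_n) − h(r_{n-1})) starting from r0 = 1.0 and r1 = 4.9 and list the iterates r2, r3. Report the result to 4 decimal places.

2.4627, 2.9469

h(1.0) = -8.630000, h(4.9) = 14.380000
r2 = 4.900000 − 14.380000·(4.900000 − 1.000000) / (14.380000 − (-8.630000)) = 4.900000 − (56.082000)/(23.010000) = 2.462712
h(2.462712) = -3.565050
r3 = 2.462712 − (-3.565050)·(2.462712 − 4.900000) / (-3.565050 − 14.380000) = 2.462712 − (8.689055)/(-17.945050) = 2.946915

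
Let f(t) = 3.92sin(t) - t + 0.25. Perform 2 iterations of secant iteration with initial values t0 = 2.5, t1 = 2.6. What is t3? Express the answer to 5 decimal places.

f(2.5) = 0.0960108, f(2.6) = -0.3292346
t2 = 2.6000000 − (-0.3292346)·(2.6000000 − 2.5000000) / (-0.3292346 − 0.0960108) = 2.6000000 − (-0.0329235)/(-0.4252454) = 2.5225777
f(2.5225777) = 0.0019362
t3 = 2.5225777 − 0.0019362·(2.5225777 − 2.6000000) / (0.0019362 − (-0.3292346)) = 2.5225777 − (-0.0001499)/(0.3311708) = 2.5230304

2.52303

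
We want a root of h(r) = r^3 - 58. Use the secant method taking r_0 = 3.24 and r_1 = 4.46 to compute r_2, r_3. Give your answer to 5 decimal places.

h(3.24) = -23.9877760, h(4.46) = 30.7165360
r_2 = 4.4600000 − 30.7165360·(4.4600000 − 3.2400000) / (30.7165360 − (-23.9877760)) = 4.4600000 − (37.4741739)/(54.7043120) = 3.7749686
h(3.7749686) = -4.2052350
r_3 = 3.7749686 − (-4.2052350)·(3.7749686 − 4.4600000) / (-4.2052350 − 30.7165360) = 3.7749686 − (2.8807182)/(-34.9217710) = 3.8574592

3.77497, 3.85746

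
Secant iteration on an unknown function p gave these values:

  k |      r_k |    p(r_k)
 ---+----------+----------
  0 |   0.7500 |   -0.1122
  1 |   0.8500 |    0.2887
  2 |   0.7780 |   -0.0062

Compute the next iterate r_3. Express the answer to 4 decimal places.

0.7795

r_3 = 0.7780 − (-0.0062)·(0.7780 − 0.8500) / (-0.0062 − 0.2887)
   = 0.7780 − (0.000446)/(-0.294900) = 0.779514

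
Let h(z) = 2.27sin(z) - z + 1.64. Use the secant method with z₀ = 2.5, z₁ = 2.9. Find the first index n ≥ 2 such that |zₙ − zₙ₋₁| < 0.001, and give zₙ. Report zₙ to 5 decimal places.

h(2.5) = 0.4985318, h(2.9) = -0.7169040
z₂ = 2.9000000 − (-0.7169040)·(0.4000000)/(-1.2154358) = 2.6640668;  |Δ| = 0.2359332
h(2.6640668) = 0.0191870
z₃ = 2.6640668 − 0.0191870·(-0.2359332)/(0.7360910) = 2.6702167;  |Δ| = 0.0061498
h(2.6702167) = 0.0006190
z₄ = 2.6702167 − 0.0006190·(0.0061498)/(-0.0185680) = 2.6704217;  |Δ| = 0.0002050
|z₄ − z₃| = 0.0002050 < 0.001

n = 4, zₙ = 2.67042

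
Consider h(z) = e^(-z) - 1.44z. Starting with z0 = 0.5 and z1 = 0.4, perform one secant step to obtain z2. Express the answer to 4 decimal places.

0.4454

h(0.5) = -0.113469, h(0.4) = 0.094320
z2 = 0.400000 − 0.094320·(0.400000 − 0.500000) / (0.094320 − (-0.113469)) = 0.400000 − (-0.009432)/(0.207789) = 0.445392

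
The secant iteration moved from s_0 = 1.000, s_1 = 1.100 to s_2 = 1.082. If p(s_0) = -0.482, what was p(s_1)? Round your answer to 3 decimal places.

The secant line through (1.000, -0.482) and (1.100, p(s_1)) crosses zero at s_2 = 1.082.
So (1.000, -0.482), (1.100, p(s_1)), (1.082, 0) are collinear:
p(s_1) = -0.482 · (1.100 − 1.082) / (1.000 − 1.082) = -0.482 · (0.01800)/(-0.08200) = 0.10580

0.106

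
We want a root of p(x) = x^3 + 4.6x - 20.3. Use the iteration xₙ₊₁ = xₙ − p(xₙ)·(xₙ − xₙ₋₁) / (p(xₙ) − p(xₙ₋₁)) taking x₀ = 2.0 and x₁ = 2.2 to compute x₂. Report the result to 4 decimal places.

p(2.0) = -3.100000, p(2.2) = 0.468000
x₂ = 2.200000 − 0.468000·(2.200000 − 2.000000) / (0.468000 − (-3.100000)) = 2.200000 − (0.093600)/(3.568000) = 2.173767

2.1738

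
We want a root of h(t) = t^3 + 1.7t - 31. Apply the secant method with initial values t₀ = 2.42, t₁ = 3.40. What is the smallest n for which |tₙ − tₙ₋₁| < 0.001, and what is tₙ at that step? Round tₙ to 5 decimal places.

n = 5, tₙ = 2.96120

h(2.42) = -12.7135120, h(3.40) = 14.0840000
t₂ = 3.4000000 − 14.0840000·(0.9800000)/(26.7975120) = 2.8849402;  |Δ| = 0.5150598
h(2.8849402) = -2.0845895
t₃ = 2.8849402 − (-2.0845895)·(-0.5150598)/(-16.1685895) = 2.9513460;  |Δ| = 0.0664058
h(2.9513460) = -0.2751788
t₄ = 2.9513460 − (-0.2751788)·(0.0664058)/(1.8094108) = 2.9614452;  |Δ| = 0.0100991
h(2.9614452) = 0.0067974
t₅ = 2.9614452 − 0.0067974·(0.0100991)/(0.2819762) = 2.9612017;  |Δ| = 0.0002435
|t₅ − t₄| = 0.0002435 < 0.001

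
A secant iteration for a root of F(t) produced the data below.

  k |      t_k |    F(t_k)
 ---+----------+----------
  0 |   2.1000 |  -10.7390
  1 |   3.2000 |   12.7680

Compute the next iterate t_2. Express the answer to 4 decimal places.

t_2 = 3.2000 − 12.7680·(3.2000 − 2.1000) / (12.7680 − (-10.7390))
   = 3.2000 − (14.044800)/(23.507000) = 2.602527

2.6025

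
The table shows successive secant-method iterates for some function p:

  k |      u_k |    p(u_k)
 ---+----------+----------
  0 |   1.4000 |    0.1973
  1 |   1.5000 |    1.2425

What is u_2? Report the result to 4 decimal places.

1.3811

u_2 = 1.5000 − 1.2425·(1.5000 − 1.4000) / (1.2425 − 0.1973)
   = 1.5000 − (0.124250)/(1.045200) = 1.381123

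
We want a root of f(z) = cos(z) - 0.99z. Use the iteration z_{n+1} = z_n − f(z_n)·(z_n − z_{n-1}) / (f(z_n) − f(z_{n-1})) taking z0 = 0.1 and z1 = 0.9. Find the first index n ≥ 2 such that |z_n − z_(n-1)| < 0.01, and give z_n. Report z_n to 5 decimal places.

n = 4, z_n = 0.74353

f(0.1) = 0.8960042, f(0.9) = -0.2693900
z2 = 0.9000000 − (-0.2693900)·(0.8000000)/(-1.1653942) = 0.7150737;  |Δ| = 0.1849263
f(0.7150737) = 0.0471219
z3 = 0.7150737 − 0.0471219·(-0.1849263)/(0.3165120) = 0.7426053;  |Δ| = 0.0275316
f(0.7426053) = 0.0015300
z4 = 0.7426053 − 0.0015300·(0.0275316)/(-0.0455919) = 0.7435293;  |Δ| = 0.0009239
|z4 − z3| = 0.0009239 < 0.01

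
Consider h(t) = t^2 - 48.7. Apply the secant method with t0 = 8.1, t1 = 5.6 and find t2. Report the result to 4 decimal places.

h(8.1) = 16.910000, h(5.6) = -17.340000
t2 = 5.600000 − (-17.340000)·(5.600000 − 8.100000) / (-17.340000 − 16.910000) = 5.600000 − (43.350000)/(-34.250000) = 6.865693

6.8657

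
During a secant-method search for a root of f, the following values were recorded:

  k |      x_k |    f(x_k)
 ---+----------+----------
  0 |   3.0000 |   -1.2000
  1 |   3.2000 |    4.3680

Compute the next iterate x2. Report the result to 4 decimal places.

3.0431

x2 = 3.2000 − 4.3680·(3.2000 − 3.0000) / (4.3680 − (-1.2000))
   = 3.2000 − (0.873600)/(5.568000) = 3.043103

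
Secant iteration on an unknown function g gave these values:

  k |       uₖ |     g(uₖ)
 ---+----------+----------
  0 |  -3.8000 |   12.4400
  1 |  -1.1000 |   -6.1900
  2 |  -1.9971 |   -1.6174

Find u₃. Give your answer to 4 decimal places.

-2.3144

u₃ = -1.9971 − (-1.6174)·(-1.9971 − (-1.1000)) / (-1.6174 − (-6.1900))
   = -1.9971 − (1.450970)/(4.572600) = -2.314418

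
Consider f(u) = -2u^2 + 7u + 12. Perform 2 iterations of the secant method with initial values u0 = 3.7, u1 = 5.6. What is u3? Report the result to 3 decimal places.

f(3.7) = 10.52000, f(5.6) = -11.52000
u2 = 5.60000 − (-11.52000)·(5.60000 − 3.70000) / (-11.52000 − 10.52000) = 5.60000 − (-21.88800)/(-22.04000) = 4.60690
f(4.60690) = 1.80128
u3 = 4.60690 − 1.80128·(4.60690 − 5.60000) / (1.80128 − (-11.52000)) = 4.60690 − (-1.78886)/(13.32128) = 4.74118

4.741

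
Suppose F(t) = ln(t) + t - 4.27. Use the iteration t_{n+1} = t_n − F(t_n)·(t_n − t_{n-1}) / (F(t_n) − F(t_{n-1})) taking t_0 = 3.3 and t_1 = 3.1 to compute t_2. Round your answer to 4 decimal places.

3.1294

F(3.3) = 0.223922, F(3.1) = -0.038598
t_2 = 3.100000 − (-0.038598)·(3.100000 − 3.300000) / (-0.038598 − 0.223922) = 3.100000 − (0.007720)/(-0.262520) = 3.129406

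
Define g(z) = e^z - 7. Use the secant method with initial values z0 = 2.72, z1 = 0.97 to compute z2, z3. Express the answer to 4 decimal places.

g(2.72) = 8.180322, g(0.97) = -4.362056
z2 = 0.970000 − (-4.362056)·(0.970000 − 2.720000) / (-4.362056 − 8.180322) = 0.970000 − (7.633597)/(-12.542378) = 1.578624
g(1.578624) = -2.151718
z3 = 1.578624 − (-2.151718)·(1.578624 − 0.970000) / (-2.151718 − (-4.362056)) = 1.578624 − (-1.309588)/(2.210337) = 2.171108

1.5786, 2.1711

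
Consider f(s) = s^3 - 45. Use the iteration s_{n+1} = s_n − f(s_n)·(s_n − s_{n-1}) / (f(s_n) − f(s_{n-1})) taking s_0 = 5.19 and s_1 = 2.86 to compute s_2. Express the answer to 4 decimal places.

f(5.19) = 94.798359, f(2.86) = -21.606344
s_2 = 2.860000 − (-21.606344)·(2.860000 − 5.190000) / (-21.606344 − 94.798359) = 2.860000 − (50.342782)/(-116.404703) = 3.292481

3.2925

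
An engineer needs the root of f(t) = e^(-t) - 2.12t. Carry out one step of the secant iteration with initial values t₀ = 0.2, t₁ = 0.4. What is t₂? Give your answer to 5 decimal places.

0.33792

f(0.2) = 0.3947308, f(0.4) = -0.1776800
t₂ = 0.4000000 − (-0.1776800)·(0.4000000 − 0.2000000) / (-0.1776800 − 0.3947308) = 0.4000000 − (-0.0355360)/(-0.5724107) = 0.3379187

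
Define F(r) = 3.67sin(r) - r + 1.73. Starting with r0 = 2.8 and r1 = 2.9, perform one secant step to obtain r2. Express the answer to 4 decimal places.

2.8353

F(2.8) = 0.159407, F(2.9) = -0.291955
r2 = 2.900000 − (-0.291955)·(2.900000 − 2.800000) / (-0.291955 − 0.159407) = 2.900000 − (-0.029195)/(-0.451361) = 2.835317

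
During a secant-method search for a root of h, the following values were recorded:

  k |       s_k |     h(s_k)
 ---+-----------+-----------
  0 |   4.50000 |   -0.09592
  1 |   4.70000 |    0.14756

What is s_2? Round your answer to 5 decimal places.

s_2 = 4.70000 − 0.14756·(4.70000 − 4.50000) / (0.14756 − (-0.09592))
   = 4.70000 − (0.0295120)/(0.2434800) = 4.5787909

4.57879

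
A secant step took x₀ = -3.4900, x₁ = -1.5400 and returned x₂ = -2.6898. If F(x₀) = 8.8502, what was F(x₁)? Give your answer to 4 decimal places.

The secant line through (-3.4900, 8.8502) and (-1.5400, F(x₁)) crosses zero at x₂ = -2.6898.
So (-3.4900, 8.8502), (-1.5400, F(x₁)), (-2.6898, 0) are collinear:
F(x₁) = 8.8502 · (-1.5400 − (-2.6898)) / (-3.4900 − (-2.6898)) = 8.8502 · (1.149800)/(-0.800200) = -12.716771

-12.7168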